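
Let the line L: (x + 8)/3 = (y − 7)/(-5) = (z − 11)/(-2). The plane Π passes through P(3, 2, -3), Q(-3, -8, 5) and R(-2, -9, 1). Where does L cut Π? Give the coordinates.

L has direction (3, -5, -2) through (-8, 7, 11).
PQ = (-6, -10, 8), PR = (-5, -11, 4); a normal to Π is PQ × PR = (48, -16, 16).
Using P: Π has equation 48x - 16y + 16z = 64.
Substitute r = (-8, 7, 11) + t(3, -5, -2) into the plane: -320 + 192t = 64, so t = 2.
Intersection: (-8, 7, 11) + 2·(3, -5, -2) = (-2, -3, 7).

(-2, -3, 7)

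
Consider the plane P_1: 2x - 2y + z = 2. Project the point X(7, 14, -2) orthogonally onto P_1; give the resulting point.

Foot = X − λn with λ = (n·X − d)/|n|² = (-16 − 2)/9 = -2.
Foot = (7, 14, -2) − (-2)·(2, -2, 1) = (11, 10, 0).

(11, 10, 0)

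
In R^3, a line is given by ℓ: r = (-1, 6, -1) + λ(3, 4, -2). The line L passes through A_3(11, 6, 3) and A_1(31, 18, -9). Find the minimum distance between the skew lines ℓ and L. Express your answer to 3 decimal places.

9.228

A direction vector for L is A_1 − A_3 = (20, 12, -12).
Common perpendicular direction n = (3, 4, -2) × (20, 12, -12) = (-24, -4, -44).
With w = (11, 6, 3) − (-1, 6, -1) = (12, 0, 4), w · n = -464.
Distance = |w · n| / |n| = |-464| / √2528 ≈ 9.228.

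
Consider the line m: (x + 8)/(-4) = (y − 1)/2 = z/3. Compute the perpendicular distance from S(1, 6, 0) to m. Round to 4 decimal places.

9.0934

m has direction (-4, 2, 3) through (-8, 1, 0).
Taking (-8, 1, 0) on m with direction v = (-4, 2, 3): w = S − (-8, 1, 0) = (9, 5, 0), and w × v = (15, -27, 38).
Distance = |w × v| / |v| = √2398 / √29 ≈ 9.0934.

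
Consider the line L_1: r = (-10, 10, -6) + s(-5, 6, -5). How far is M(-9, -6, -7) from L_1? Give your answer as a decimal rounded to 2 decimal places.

12.28

Taking (-10, 10, -6) on L_1 with direction v = (-5, 6, -5): w = M − (-10, 10, -6) = (1, -16, -1), and w × v = (86, 10, -74).
Distance = |w × v| / |v| = √12972 / √86 ≈ 12.28.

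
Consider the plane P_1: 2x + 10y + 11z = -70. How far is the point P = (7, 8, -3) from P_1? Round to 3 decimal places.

n·P − d = (2)·(7) + (10)·(8) + (11)·(-3) − (-70) = 131; |n| = √225.
Distance = |131| / √225 = 131/√225 ≈ 8.733.

8.733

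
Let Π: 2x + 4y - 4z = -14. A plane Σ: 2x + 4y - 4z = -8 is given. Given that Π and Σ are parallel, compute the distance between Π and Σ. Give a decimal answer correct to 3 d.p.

1.000

Same normal n = (2, 4, -4) with |n| = √36; distance = |-14 − (-8)| / |n| = 6/√36 ≈ 1.000.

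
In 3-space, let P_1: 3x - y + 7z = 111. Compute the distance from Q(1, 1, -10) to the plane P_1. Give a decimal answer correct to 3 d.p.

23.304

n·Q − d = (3)·(1) + (-1)·(1) + (7)·(-10) − 111 = -179; |n| = √59.
Distance = |-179| / √59 = 179/√59 ≈ 23.304.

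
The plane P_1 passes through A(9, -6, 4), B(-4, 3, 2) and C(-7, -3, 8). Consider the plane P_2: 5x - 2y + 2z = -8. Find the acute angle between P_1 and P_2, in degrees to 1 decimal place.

71.9

AB = (-13, 9, -2), AC = (-16, 3, 4); a normal to P_1 is AB × AC = (42, 84, 105).
Using A: P_1 has equation 42x + 84y + 105z = 294.
cos θ = |n₁·n₂| / (|n₁||n₂|) = |252| / (√19845 · √33).
θ = arccos(0.31140) ≈ 71.9°.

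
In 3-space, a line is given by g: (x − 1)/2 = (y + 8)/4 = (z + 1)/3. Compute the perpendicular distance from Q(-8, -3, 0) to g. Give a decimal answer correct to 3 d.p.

g has direction (2, 4, 3) through (1, -8, -1).
Taking (1, -8, -1) on g with direction v = (2, 4, 3): w = Q − (1, -8, -1) = (-9, 5, 1), and w × v = (11, 29, -46).
Distance = |w × v| / |v| = √3078 / √29 ≈ 10.302.

10.302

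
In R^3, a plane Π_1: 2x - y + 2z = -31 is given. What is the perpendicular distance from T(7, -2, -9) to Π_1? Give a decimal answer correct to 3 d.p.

n·T − d = (2)·(7) + (-1)·(-2) + (2)·(-9) − (-31) = 29; |n| = √9.
Distance = |29| / √9 = 29/√9 ≈ 9.667.

9.667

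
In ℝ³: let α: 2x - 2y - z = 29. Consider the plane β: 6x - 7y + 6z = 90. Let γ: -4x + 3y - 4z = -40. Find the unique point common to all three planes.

Solving the 3×3 linear system 2x - 2y - z = 29, 6x - 7y + 6z = 90, -4x + 3y - 4z = -40 (e.g. by elimination or Cramer's rule, determinant = 30) gives (2, -12, -1).

(2, -12, -1)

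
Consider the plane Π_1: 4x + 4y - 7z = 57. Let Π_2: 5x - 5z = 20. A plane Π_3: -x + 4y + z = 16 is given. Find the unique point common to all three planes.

Solving the 3×3 linear system 4x + 4y - 7z = 57, 5x - 5z = 20, -x + 4y + z = 16 (e.g. by elimination or Cramer's rule, determinant = -60) gives (-3, 5, -7).

(-3, 5, -7)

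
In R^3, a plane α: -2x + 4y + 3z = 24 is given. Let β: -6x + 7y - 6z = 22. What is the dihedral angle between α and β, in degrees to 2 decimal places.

68.20

cos θ = |n₁·n₂| / (|n₁||n₂|) = |22| / (√29 · √121).
θ = arccos(0.37139) ≈ 68.20°.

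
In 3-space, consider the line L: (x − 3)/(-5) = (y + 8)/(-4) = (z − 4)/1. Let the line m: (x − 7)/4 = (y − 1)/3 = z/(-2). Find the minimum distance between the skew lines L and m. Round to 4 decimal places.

L has direction (-5, -4, 1) through (3, -8, 4).
m has direction (4, 3, -2) through (7, 1, 0).
Common perpendicular direction n = (-5, -4, 1) × (4, 3, -2) = (5, -6, 1).
With w = (7, 1, 0) − (3, -8, 4) = (4, 9, -4), w · n = -38.
Distance = |w · n| / |n| = |-38| / √62 ≈ 4.8260.

4.8260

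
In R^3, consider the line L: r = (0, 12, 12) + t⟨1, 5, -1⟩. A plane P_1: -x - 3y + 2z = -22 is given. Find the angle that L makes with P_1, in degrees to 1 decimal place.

67.8

sin θ = |n·v| / (|n||v|) = |-18| / (√14 · √27) = 0.92582.
θ ≈ 67.8°.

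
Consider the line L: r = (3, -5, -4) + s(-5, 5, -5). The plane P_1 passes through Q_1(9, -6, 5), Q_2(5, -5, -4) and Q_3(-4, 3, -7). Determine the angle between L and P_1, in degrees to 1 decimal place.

7.6

Q_1Q_2 = (-4, 1, -9), Q_1Q_3 = (-13, 9, -12); a normal to P_1 is Q_1Q_2 × Q_1Q_3 = (69, 69, -23).
Using Q_1: P_1 has equation 69x + 69y - 23z = 92.
sin θ = |n·v| / (|n||v|) = |115| / (√10051 · √75) = 0.13245.
θ ≈ 7.6°.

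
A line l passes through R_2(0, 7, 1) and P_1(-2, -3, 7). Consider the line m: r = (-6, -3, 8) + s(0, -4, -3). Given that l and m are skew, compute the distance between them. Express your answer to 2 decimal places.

A direction vector for l is P_1 − R_2 = (-2, -10, 6).
Common perpendicular direction n = (-2, -10, 6) × (0, -4, -3) = (54, -6, 8).
With w = (-6, -3, 8) − (0, 7, 1) = (-6, -10, 7), w · n = -208.
Distance = |w · n| / |n| = |-208| / √3016 ≈ 3.79.

3.79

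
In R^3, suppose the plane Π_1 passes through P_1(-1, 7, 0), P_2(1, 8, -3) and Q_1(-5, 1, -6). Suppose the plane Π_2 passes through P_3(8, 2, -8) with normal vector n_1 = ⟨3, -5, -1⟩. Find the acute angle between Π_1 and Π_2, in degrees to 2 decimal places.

P_1P_2 = (2, 1, -3), P_1Q_1 = (-4, -6, -6); a normal to Π_1 is P_1P_2 × P_1Q_1 = (-24, 24, -8).
Using P_1: Π_1 has equation -24x + 24y - 8z = 192.
Π_2: n_1·r = n_1·P_3 gives 3x - 5y - z = 22.
cos θ = |n₁·n₂| / (|n₁||n₂|) = |-184| / (√1216 · √35).
θ = arccos(0.89190) ≈ 26.89°.

26.89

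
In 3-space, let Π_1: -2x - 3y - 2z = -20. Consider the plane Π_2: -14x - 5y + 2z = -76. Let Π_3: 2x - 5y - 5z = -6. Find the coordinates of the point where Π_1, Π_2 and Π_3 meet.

(7, -2, 6)

Solving the 3×3 linear system -2x - 3y - 2z = -20, -14x - 5y + 2z = -76, 2x - 5y - 5z = -6 (e.g. by elimination or Cramer's rule, determinant = -32) gives (7, -2, 6).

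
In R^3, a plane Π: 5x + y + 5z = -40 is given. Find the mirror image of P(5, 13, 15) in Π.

λ = (n·P − d)/|n|² = (113 − (-40))/51 = 3.
Reflection = P − 2λn = (5, 13, 15) − 6·(5, 1, 5) = (-25, 7, -15).

(-25, 7, -15)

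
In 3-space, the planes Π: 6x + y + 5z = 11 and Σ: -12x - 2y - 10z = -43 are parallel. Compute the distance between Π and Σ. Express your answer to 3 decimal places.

Rescale Σ by 1/(-2): 6x + y + 5z = 43/2. Then distance = |11 − (43/2)| / √62 ≈ 1.334.

1.334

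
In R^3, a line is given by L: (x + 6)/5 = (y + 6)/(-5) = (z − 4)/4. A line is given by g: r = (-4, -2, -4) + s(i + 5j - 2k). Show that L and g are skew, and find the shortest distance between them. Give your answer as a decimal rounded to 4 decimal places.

5.8988

L has direction (5, -5, 4) through (-6, -6, 4).
Common perpendicular direction n = (5, -5, 4) × (1, 5, -2) = (-10, 14, 30).
With w = (-4, -2, -4) − (-6, -6, 4) = (2, 4, -8), w · n = -204.
Since n ≠ 0 the lines are not parallel, and w · n = -204 ≠ 0 so they do not intersect; hence they are skew.
Distance = |w · n| / |n| = |-204| / √1196 ≈ 5.8988.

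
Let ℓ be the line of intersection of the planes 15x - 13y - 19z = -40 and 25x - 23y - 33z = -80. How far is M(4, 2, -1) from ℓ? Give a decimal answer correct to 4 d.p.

7.1557

Direction of ℓ: (15, -13, -19) × (25, -23, -33) = (-8, 20, -20).
A point on ℓ: solving the two plane equations with x = 8 gives (8, 5, 5).
Taking (8, 5, 5) on ℓ with direction v = (-8, 20, -20): w = M − (8, 5, 5) = (-4, -3, -6), and w × v = (180, -32, -104).
Distance = |w × v| / |v| = √44240 / √864 ≈ 7.1557.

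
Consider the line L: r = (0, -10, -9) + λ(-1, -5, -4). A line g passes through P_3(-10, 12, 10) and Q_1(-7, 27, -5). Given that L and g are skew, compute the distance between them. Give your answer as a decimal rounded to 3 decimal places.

A direction vector for g is Q_1 − P_3 = (3, 15, -15).
Common perpendicular direction n = (-1, -5, -4) × (3, 15, -15) = (135, -27, 0).
With w = (-10, 12, 10) − (0, -10, -9) = (-10, 22, 19), w · n = -1944.
Distance = |w · n| / |n| = |-1944| / √18954 ≈ 14.120.

14.120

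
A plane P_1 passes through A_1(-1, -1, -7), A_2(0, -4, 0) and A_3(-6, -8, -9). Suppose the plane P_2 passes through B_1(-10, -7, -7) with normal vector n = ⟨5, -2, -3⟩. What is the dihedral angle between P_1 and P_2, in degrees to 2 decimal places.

13.17

A_1A_2 = (1, -3, 7), A_1A_3 = (-5, -7, -2); a normal to P_1 is A_1A_2 × A_1A_3 = (55, -33, -22).
Using A_1: P_1 has equation 55x - 33y - 22z = 132.
P_2: n·r = n·B_1 gives 5x - 2y - 3z = -15.
cos θ = |n₁·n₂| / (|n₁||n₂|) = |407| / (√4598 · √38).
θ = arccos(0.97368) ≈ 13.17°.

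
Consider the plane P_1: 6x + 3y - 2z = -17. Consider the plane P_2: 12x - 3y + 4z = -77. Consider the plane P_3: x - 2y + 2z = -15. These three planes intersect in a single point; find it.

Solving the 3×3 linear system 6x + 3y - 2z = -17, 12x - 3y + 4z = -77, x - 2y + 2z = -15 (e.g. by elimination or Cramer's rule, determinant = -6) gives (-5, 3, -2).

(-5, 3, -2)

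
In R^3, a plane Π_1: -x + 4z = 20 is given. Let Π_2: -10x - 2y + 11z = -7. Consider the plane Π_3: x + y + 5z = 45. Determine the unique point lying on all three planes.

Solving the 3×3 linear system -x + 4z = 20, -10x - 2y + 11z = -7, x + y + 5z = 45 (e.g. by elimination or Cramer's rule, determinant = -11) gives (8, 2, 7).

(8, 2, 7)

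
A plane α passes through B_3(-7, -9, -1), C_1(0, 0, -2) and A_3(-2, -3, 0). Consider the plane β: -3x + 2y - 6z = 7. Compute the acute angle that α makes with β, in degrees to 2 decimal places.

67.99

B_3C_1 = (7, 9, -1), B_3A_3 = (5, 6, 1); a normal to α is B_3C_1 × B_3A_3 = (15, -12, -3).
Using B_3: α has equation 15x - 12y - 3z = 6.
cos θ = |n₁·n₂| / (|n₁||n₂|) = |-51| / (√378 · √49).
θ = arccos(0.37474) ≈ 67.99°.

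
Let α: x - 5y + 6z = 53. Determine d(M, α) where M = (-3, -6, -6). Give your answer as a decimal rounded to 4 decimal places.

n·M − d = (1)·(-3) + (-5)·(-6) + (6)·(-6) − 53 = -62; |n| = √62.
Distance = |-62| / √62 = 62/√62 ≈ 7.8740.

7.8740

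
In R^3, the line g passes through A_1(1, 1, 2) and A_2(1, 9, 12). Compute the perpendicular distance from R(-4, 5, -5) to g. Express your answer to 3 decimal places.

9.011

A direction vector for g is A_2 − A_1 = (0, 8, 10).
Taking (1, 1, 2) on g with direction v = (0, 8, 10): w = R − (1, 1, 2) = (-5, 4, -7), and w × v = (96, 50, -40).
Distance = |w × v| / |v| = √13316 / √164 ≈ 9.011.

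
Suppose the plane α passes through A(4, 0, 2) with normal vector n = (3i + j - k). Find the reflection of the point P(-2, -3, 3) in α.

(10, 1, -1)

α: n·r = n·A gives 3x + y - z = 10.
λ = (n·P − d)/|n|² = (-12 − 10)/11 = -2.
Reflection = P − 2λn = (-2, -3, 3) − (-4)·(3, 1, -1) = (10, 1, -1).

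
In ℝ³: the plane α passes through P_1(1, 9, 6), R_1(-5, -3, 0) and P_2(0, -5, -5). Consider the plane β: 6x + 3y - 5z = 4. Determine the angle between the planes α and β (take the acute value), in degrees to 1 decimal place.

73.4

P_1R_1 = (-6, -12, -6), P_1P_2 = (-1, -14, -11); a normal to α is P_1R_1 × P_1P_2 = (48, -60, 72).
Using P_1: α has equation 48x - 60y + 72z = -60.
cos θ = |n₁·n₂| / (|n₁||n₂|) = |-252| / (√11088 · √70).
θ = arccos(0.28604) ≈ 73.4°.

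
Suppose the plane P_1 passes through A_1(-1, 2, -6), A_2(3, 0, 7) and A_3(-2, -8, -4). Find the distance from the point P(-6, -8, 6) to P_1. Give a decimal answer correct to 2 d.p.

A_1A_2 = (4, -2, 13), A_1A_3 = (-1, -10, 2); a normal to P_1 is A_1A_2 × A_1A_3 = (126, -21, -42).
Using A_1: P_1 has equation 126x - 21y - 42z = 84.
n·P − d = (126)·(-6) + (-21)·(-8) + (-42)·(6) − 84 = -924; |n| = √18081.
Distance = |-924| / √18081 = 924/√18081 ≈ 6.87.

6.87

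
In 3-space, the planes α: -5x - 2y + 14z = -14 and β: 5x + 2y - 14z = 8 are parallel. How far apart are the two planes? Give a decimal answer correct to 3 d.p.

0.400

Rescale β by 1/(-1): -5x - 2y + 14z = -8. Then distance = |-14 − (-8)| / √225 ≈ 0.400.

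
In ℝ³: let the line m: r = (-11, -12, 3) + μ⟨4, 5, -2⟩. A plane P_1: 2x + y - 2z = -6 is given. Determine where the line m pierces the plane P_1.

(-3, -2, -1)

Substitute r = (-11, -12, 3) + t(4, 5, -2) into the plane: -40 + 17t = -6, so t = 2.
Intersection: (-11, -12, 3) + 2·(4, 5, -2) = (-3, -2, -1).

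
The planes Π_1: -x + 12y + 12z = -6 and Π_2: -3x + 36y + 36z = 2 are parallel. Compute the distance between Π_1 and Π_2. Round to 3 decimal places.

0.392

Rescale Π_2 by 1/3: -x + 12y + 12z = 2/3. Then distance = |-6 − (2/3)| / √289 ≈ 0.392.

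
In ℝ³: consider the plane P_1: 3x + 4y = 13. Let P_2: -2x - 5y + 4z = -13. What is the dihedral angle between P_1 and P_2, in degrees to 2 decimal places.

cos θ = |n₁·n₂| / (|n₁||n₂|) = |-26| / (√25 · √45).
θ = arccos(0.77517) ≈ 39.18°.

39.18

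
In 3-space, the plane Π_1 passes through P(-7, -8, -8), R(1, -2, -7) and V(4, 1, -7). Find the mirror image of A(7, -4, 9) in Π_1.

(15, -12, -7)

PR = (8, 6, 1), PV = (11, 9, 1); a normal to Π_1 is PR × PV = (-3, 3, 6).
Using P: Π_1 has equation -3x + 3y + 6z = -51.
λ = (n·A − d)/|n|² = (21 − (-51))/54 = 4/3.
Reflection = A − 2λn = (7, -4, 9) − (8/3)·(-3, 3, 6) = (15, -12, -7).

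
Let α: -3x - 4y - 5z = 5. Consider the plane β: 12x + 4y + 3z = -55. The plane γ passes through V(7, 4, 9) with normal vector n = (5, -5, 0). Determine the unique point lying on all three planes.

(-4, -7, 7)

γ: n·r = n·V gives 5x - 5y = 15.
Solving the 3×3 linear system -3x - 4y - 5z = 5, 12x + 4y + 3z = -55, 5x - 5y = 15 (e.g. by elimination or Cramer's rule, determinant = 295) gives (-4, -7, 7).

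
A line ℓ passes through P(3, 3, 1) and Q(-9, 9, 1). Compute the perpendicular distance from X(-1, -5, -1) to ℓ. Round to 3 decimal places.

A direction vector for ℓ is Q − P = (-12, 6, 0).
Taking (3, 3, 1) on ℓ with direction v = (-12, 6, 0): w = X − (3, 3, 1) = (-4, -8, -2), and w × v = (12, 24, -120).
Distance = |w × v| / |v| = √15120 / √180 ≈ 9.165.

9.165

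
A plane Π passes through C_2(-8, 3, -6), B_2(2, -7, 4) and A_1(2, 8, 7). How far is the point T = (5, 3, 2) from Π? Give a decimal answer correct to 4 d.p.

4.8260

C_2B_2 = (10, -10, 10), C_2A_1 = (10, 5, 13); a normal to Π is C_2B_2 × C_2A_1 = (-180, -30, 150).
Using C_2: Π has equation -180x - 30y + 150z = 450.
n·T − d = (-180)·(5) + (-30)·(3) + (150)·(2) − 450 = -1140; |n| = √55800.
Distance = |-1140| / √55800 = 1140/√55800 ≈ 4.8260.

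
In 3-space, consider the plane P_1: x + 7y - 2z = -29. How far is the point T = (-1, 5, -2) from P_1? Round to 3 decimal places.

n·T − d = (1)·(-1) + (7)·(5) + (-2)·(-2) − (-29) = 67; |n| = √54.
Distance = |67| / √54 = 67/√54 ≈ 9.118.

9.118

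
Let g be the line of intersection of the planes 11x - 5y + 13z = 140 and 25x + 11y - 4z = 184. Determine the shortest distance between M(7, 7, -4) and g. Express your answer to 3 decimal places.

10.556

Direction of g: (11, -5, 13) × (25, 11, -4) = (-123, 369, 246).
A point on g: solving the two plane equations with x = 8 gives (8, 0, 4).
Taking (8, 0, 4) on g with direction v = (-123, 369, 246): w = M − (8, 0, 4) = (-1, 7, -8), and w × v = (4674, 1230, 492).
Distance = |w × v| / |v| = √23601240 / √211806 ≈ 10.556.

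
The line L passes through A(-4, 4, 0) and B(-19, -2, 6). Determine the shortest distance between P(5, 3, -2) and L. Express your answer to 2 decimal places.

4.37

A direction vector for L is B − A = (-15, -6, 6).
Taking (-4, 4, 0) on L with direction v = (-15, -6, 6): w = P − (-4, 4, 0) = (9, -1, -2), and w × v = (-18, -24, -69).
Distance = |w × v| / |v| = √5661 / √297 ≈ 4.37.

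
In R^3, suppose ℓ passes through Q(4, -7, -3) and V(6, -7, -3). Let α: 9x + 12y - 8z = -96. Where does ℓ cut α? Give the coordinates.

A direction vector for ℓ is V − Q = (2, 0, 0).
Substitute r = (4, -7, -3) + t(2, 0, 0) into the plane: -24 + 18t = -96, so t = -4.
Intersection: (4, -7, -3) + (-4)·(2, 0, 0) = (-4, -7, -3).

(-4, -7, -3)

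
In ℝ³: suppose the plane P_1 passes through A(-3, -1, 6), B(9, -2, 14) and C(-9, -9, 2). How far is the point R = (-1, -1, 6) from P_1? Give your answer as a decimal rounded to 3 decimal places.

1.109

AB = (12, -1, 8), AC = (-6, -8, -4); a normal to P_1 is AB × AC = (68, 0, -102).
Using A: P_1 has equation 68x - 102z = -816.
n·R − d = (68)·(-1) + (0)·(-1) + (-102)·(6) − (-816) = 136; |n| = √15028.
Distance = |136| / √15028 = 136/√15028 ≈ 1.109.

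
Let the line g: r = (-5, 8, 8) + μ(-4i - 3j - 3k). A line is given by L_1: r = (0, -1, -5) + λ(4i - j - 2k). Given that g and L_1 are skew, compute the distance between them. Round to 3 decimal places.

0.504

Common perpendicular direction n = (-4, -3, -3) × (4, -1, -2) = (3, -20, 16).
With w = (0, -1, -5) − (-5, 8, 8) = (5, -9, -13), w · n = -13.
Distance = |w · n| / |n| = |-13| / √665 ≈ 0.504.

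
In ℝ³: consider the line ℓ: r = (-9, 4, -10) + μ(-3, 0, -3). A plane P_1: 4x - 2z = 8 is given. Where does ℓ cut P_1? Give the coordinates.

(3, 4, 2)

Substitute r = (-9, 4, -10) + t(-3, 0, -3) into the plane: -16 + (-6)t = 8, so t = -4.
Intersection: (-9, 4, -10) + (-4)·(-3, 0, -3) = (3, 4, 2).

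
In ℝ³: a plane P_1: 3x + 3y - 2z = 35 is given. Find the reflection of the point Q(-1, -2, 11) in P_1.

λ = (n·Q − d)/|n|² = (-31 − 35)/22 = -3.
Reflection = Q − 2λn = (-1, -2, 11) − (-6)·(3, 3, -2) = (17, 16, -1).

(17, 16, -1)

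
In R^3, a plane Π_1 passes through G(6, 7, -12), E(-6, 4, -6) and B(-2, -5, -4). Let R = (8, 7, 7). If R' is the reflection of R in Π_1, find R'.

GE = (-12, -3, 6), GB = (-8, -12, 8); a normal to Π_1 is GE × GB = (48, 48, 120).
Using G: Π_1 has equation 48x + 48y + 120z = -816.
λ = (n·R − d)/|n|² = (1560 − (-816))/19008 = 1/8.
Reflection = R − 2λn = (8, 7, 7) − (1/4)·(48, 48, 120) = (-4, -5, -23).

(-4, -5, -23)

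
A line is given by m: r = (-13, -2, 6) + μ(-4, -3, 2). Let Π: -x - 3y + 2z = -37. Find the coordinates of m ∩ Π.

(3, 10, -2)

Substitute r = (-13, -2, 6) + t(-4, -3, 2) into the plane: 31 + 17t = -37, so t = -4.
Intersection: (-13, -2, 6) + (-4)·(-4, -3, 2) = (3, 10, -2).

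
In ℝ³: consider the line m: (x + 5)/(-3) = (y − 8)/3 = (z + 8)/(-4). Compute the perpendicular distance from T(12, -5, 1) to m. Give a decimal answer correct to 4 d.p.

8.4887

m has direction (-3, 3, -4) through (-5, 8, -8).
Taking (-5, 8, -8) on m with direction v = (-3, 3, -4): w = T − (-5, 8, -8) = (17, -13, 9), and w × v = (25, 41, 12).
Distance = |w × v| / |v| = √2450 / √34 ≈ 8.4887.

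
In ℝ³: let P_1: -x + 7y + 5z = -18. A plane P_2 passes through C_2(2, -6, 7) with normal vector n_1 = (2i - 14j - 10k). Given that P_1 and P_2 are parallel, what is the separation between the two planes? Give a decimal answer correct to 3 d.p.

1.039

P_2: n_1·r = n_1·C_2 gives 2x - 14y - 10z = 18.
Rescale P_2 by 1/(-2): -x + 7y + 5z = -9. Then distance = |-18 − (-9)| / √75 ≈ 1.039.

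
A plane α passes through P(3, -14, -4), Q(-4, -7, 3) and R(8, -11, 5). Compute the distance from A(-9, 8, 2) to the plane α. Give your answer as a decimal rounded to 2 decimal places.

PQ = (-7, 7, 7), PR = (5, 3, 9); a normal to α is PQ × PR = (42, 98, -56).
Using P: α has equation 42x + 98y - 56z = -1022.
n·A − d = (42)·(-9) + (98)·(8) + (-56)·(2) − (-1022) = 1316; |n| = √14504.
Distance = |1316| / √14504 = 1316/√14504 ≈ 10.93.

10.93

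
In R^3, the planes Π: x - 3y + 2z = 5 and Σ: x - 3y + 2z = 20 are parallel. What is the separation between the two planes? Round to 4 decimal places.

Same normal n = (1, -3, 2) with |n| = √14; distance = |5 − 20| / |n| = 15/√14 ≈ 4.0089.

4.0089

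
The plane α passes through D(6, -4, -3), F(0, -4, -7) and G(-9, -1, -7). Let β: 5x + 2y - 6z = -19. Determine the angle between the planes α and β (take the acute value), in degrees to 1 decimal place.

DF = (-6, 0, -4), DG = (-15, 3, -4); a normal to α is DF × DG = (12, 36, -18).
Using D: α has equation 12x + 36y - 18z = -18.
cos θ = |n₁·n₂| / (|n₁||n₂|) = |240| / (√1764 · √65).
θ = arccos(0.70877) ≈ 44.9°.

44.9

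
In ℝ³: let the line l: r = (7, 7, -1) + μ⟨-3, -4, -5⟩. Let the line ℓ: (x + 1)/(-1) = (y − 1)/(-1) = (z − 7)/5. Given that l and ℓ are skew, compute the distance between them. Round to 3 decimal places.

2.248

ℓ has direction (-1, -1, 5) through (-1, 1, 7).
Common perpendicular direction n = (-3, -4, -5) × (-1, -1, 5) = (-25, 20, -1).
With w = (-1, 1, 7) − (7, 7, -1) = (-8, -6, 8), w · n = 72.
Distance = |w · n| / |n| = |72| / √1026 ≈ 2.248.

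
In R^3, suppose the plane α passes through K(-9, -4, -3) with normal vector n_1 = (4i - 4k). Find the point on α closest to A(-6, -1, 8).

(-2, -1, 4)

α: n_1·r = n_1·K gives 4x - 4z = -24.
Foot = A − λn with λ = (n·A − d)/|n|² = (-56 − (-24))/32 = -1.
Foot = (-6, -1, 8) − (-1)·(4, 0, -4) = (-2, -1, 4).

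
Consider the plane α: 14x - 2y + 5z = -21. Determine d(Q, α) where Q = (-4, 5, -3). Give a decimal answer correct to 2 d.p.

4.00

n·Q − d = (14)·(-4) + (-2)·(5) + (5)·(-3) − (-21) = -60; |n| = √225.
Distance = |-60| / √225 = 60/√225 ≈ 4.00.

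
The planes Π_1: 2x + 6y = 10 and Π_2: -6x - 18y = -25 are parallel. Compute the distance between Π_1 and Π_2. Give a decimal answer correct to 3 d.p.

Rescale Π_2 by 1/(-3): 2x + 6y = 25/3. Then distance = |10 − (25/3)| / √40 ≈ 0.264.

0.264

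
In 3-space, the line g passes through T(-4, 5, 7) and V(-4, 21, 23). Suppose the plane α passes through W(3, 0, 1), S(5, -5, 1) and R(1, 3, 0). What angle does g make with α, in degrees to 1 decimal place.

12.2

A direction vector for g is V − T = (0, 16, 16).
WS = (2, -5, 0), WR = (-2, 3, -1); a normal to α is WS × WR = (5, 2, -4).
Using W: α has equation 5x + 2y - 4z = 11.
sin θ = |n·v| / (|n||v|) = |-32| / (√45 · √512) = 0.21082.
θ ≈ 12.2°.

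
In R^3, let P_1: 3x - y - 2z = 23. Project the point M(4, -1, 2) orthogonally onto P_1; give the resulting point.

(7, -2, 0)

Foot = M − λn with λ = (n·M − d)/|n|² = (9 − 23)/14 = -1.
Foot = (4, -1, 2) − (-1)·(3, -1, -2) = (7, -2, 0).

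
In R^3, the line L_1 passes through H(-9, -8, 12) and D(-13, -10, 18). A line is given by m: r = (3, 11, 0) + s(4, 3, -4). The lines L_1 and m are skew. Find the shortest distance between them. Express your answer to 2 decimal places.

5.96

A direction vector for L_1 is D − H = (-4, -2, 6).
Common perpendicular direction n = (-4, -2, 6) × (4, 3, -4) = (-10, 8, -4).
With w = (3, 11, 0) − (-9, -8, 12) = (12, 19, -12), w · n = 80.
Distance = |w · n| / |n| = |80| / √180 ≈ 5.96.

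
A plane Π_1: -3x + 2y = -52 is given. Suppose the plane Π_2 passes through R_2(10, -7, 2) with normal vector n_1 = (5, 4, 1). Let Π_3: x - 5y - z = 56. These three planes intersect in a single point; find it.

Π_2: n_1·r = n_1·R_2 gives 5x + 4y + z = 24.
Solving the 3×3 linear system -3x + 2y = -52, 5x + 4y + z = 24, x - 5y - z = 56 (e.g. by elimination or Cramer's rule, determinant = 9) gives (12, -8, -4).

(12, -8, -4)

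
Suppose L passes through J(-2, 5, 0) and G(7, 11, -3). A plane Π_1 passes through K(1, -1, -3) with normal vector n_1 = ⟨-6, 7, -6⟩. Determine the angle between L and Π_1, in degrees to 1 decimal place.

A direction vector for L is G − J = (9, 6, -3).
Π_1: n_1·r = n_1·K gives -6x + 7y - 6z = 5.
sin θ = |n·v| / (|n||v|) = |6| / (√121 · √126) = 0.04859.
θ ≈ 2.8°.

2.8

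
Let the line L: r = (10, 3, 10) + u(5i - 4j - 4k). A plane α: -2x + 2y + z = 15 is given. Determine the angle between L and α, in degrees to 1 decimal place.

sin θ = |n·v| / (|n||v|) = |-22| / (√9 · √57) = 0.97132.
θ ≈ 76.2°.

76.2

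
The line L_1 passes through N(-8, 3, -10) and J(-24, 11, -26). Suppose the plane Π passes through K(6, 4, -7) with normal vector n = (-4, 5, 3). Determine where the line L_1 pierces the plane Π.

A direction vector for L_1 is J − N = (-16, 8, -16).
Π: n·r = n·K gives -4x + 5y + 3z = -25.
Substitute r = (-8, 3, -10) + t(-16, 8, -16) into the plane: 17 + 56t = -25, so t = -3/4.
Intersection: (-8, 3, -10) + (-3/4)·(-16, 8, -16) = (4, -3, 2).

(4, -3, 2)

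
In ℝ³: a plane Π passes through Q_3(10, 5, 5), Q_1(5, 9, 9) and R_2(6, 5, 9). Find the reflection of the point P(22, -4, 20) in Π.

Q_3Q_1 = (-5, 4, 4), Q_3R_2 = (-4, 0, 4); a normal to Π is Q_3Q_1 × Q_3R_2 = (16, 4, 16).
Using Q_3: Π has equation 16x + 4y + 16z = 260.
λ = (n·P − d)/|n|² = (656 − 260)/528 = 3/4.
Reflection = P − 2λn = (22, -4, 20) − (3/2)·(16, 4, 16) = (-2, -10, -4).

(-2, -10, -4)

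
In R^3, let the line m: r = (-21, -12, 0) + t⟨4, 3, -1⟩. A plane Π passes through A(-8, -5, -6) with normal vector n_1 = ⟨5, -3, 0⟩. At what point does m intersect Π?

(-5, 0, -4)

Π: n_1·r = n_1·A gives 5x - 3y = -25.
Substitute r = (-21, -12, 0) + t(4, 3, -1) into the plane: -69 + 11t = -25, so t = 4.
Intersection: (-21, -12, 0) + 4·(4, 3, -1) = (-5, 0, -4).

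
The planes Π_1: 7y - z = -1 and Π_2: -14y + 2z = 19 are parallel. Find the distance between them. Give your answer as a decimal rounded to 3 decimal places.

Rescale Π_2 by 1/(-2): 7y - z = -19/2. Then distance = |-1 − (-19/2)| / √50 ≈ 1.202.

1.202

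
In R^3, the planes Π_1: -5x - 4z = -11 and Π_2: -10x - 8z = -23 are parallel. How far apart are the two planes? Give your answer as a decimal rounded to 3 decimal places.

0.078

Rescale Π_2 by 1/2: -5x - 4z = -23/2. Then distance = |-11 − (-23/2)| / √41 ≈ 0.078.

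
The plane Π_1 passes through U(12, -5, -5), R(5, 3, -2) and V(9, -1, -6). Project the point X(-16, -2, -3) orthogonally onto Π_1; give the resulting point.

UR = (-7, 8, 3), UV = (-3, 4, -1); a normal to Π_1 is UR × UV = (-20, -16, -4).
Using U: Π_1 has equation -20x - 16y - 4z = -140.
Foot = X − λn with λ = (n·X − d)/|n|² = (364 − (-140))/672 = 3/4.
Foot = (-16, -2, -3) − (3/4)·(-20, -16, -4) = (-1, 10, 0).

(-1, 10, 0)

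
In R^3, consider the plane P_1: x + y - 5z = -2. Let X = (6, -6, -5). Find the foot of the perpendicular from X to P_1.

(5, -7, 0)

Foot = X − λn with λ = (n·X − d)/|n|² = (25 − (-2))/27 = 1.
Foot = (6, -6, -5) − 1·(1, 1, -5) = (5, -7, 0).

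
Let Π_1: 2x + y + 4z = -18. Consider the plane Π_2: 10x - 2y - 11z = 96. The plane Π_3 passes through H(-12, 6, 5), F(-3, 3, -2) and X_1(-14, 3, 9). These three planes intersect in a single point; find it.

HF = (9, -3, -7), HX_1 = (-2, -3, 4); a normal to Π_3 is HF × HX_1 = (-33, -22, -33).
Using H: Π_3 has equation -33x - 22y - 33z = 99.
Solving the 3×3 linear system 2x + y + 4z = -18, 10x - 2y - 11z = 96, -33x - 22y - 33z = 99 (e.g. by elimination or Cramer's rule, determinant = -803) gives (3, 0, -6).

(3, 0, -6)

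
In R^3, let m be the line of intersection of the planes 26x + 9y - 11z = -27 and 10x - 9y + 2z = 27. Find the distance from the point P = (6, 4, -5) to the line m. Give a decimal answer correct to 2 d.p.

Direction of m: (26, 9, -11) × (10, -9, 2) = (-81, -162, -324).
A point on m: solving the two plane equations with x = 2 gives (2, 1, 8).
Taking (2, 1, 8) on m with direction v = (-81, -162, -324): w = P − (2, 1, 8) = (4, 3, -13), and w × v = (-3078, 2349, -405).
Distance = |w × v| / |v| = √15155910 / √137781 ≈ 10.49.

10.49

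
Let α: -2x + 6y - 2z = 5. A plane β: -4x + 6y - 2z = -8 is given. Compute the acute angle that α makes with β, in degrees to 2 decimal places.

14.76

cos θ = |n₁·n₂| / (|n₁||n₂|) = |48| / (√44 · √56).
θ = arccos(0.96699) ≈ 14.76°.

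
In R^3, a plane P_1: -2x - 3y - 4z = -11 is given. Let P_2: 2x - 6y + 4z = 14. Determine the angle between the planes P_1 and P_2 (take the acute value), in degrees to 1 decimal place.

87.2

cos θ = |n₁·n₂| / (|n₁||n₂|) = |-2| / (√29 · √56).
θ = arccos(0.04963) ≈ 87.2°.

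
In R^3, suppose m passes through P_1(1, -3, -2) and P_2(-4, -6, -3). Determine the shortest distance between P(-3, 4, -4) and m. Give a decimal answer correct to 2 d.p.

A direction vector for m is P_2 − P_1 = (-5, -3, -1).
Taking (1, -3, -2) on m with direction v = (-5, -3, -1): w = P − (1, -3, -2) = (-4, 7, -2), and w × v = (-13, 6, 47).
Distance = |w × v| / |v| = √2414 / √35 ≈ 8.30.

8.30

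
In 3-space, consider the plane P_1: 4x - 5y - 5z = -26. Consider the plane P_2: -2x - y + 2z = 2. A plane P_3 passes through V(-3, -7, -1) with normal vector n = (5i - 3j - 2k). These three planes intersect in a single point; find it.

(6, 2, 8)

P_3: n·r = n·V gives 5x - 3y - 2z = 8.
Solving the 3×3 linear system 4x - 5y - 5z = -26, -2x - y + 2z = 2, 5x - 3y - 2z = 8 (e.g. by elimination or Cramer's rule, determinant = -53) gives (6, 2, 8).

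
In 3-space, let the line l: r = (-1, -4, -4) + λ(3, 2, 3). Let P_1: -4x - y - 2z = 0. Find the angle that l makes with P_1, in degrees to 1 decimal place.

sin θ = |n·v| / (|n||v|) = |-20| / (√21 · √22) = 0.93048.
θ ≈ 68.5°.

68.5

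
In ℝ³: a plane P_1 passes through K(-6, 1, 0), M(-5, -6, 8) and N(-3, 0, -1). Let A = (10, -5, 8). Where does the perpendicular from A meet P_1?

(7, -10, 4)

KM = (1, -7, 8), KN = (3, -1, -1); a normal to P_1 is KM × KN = (15, 25, 20).
Using K: P_1 has equation 15x + 25y + 20z = -65.
Foot = A − λn with λ = (n·A − d)/|n|² = (185 − (-65))/1250 = 1/5.
Foot = (10, -5, 8) − (1/5)·(15, 25, 20) = (7, -10, 4).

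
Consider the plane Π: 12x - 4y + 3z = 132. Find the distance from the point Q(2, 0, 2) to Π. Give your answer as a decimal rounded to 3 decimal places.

n·Q − d = (12)·(2) + (-4)·(0) + (3)·(2) − 132 = -102; |n| = √169.
Distance = |-102| / √169 = 102/√169 ≈ 7.846.

7.846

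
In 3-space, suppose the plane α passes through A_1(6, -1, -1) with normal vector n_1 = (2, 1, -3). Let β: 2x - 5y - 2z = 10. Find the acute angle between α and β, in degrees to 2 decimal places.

76.55

α: n_1·r = n_1·A_1 gives 2x + y - 3z = 14.
cos θ = |n₁·n₂| / (|n₁||n₂|) = |5| / (√14 · √33).
θ = arccos(0.23262) ≈ 76.55°.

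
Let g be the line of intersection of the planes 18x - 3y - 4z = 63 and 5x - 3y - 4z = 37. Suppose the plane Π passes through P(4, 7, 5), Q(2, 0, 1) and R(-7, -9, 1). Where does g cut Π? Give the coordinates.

(2, -5, -3)

Direction of g: (18, -3, -4) × (5, -3, -4) = (0, 52, -39).
A point on g: solving the two plane equations with y = -1 gives (2, -1, -6).
PQ = (-2, -7, -4), PR = (-11, -16, -4); a normal to Π is PQ × PR = (-36, 36, -45).
Using P: Π has equation -36x + 36y - 45z = -117.
Substitute r = (2, -1, -6) + t(0, 52, -39) into the plane: 162 + 3627t = -117, so t = -1/13.
Intersection: (2, -1, -6) + (-1/13)·(0, 52, -39) = (2, -5, -3).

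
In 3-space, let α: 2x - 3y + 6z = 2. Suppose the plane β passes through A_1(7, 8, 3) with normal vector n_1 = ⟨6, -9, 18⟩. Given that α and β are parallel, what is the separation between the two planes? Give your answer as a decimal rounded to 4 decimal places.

0.8571

β: n_1·r = n_1·A_1 gives 6x - 9y + 18z = 24.
Rescale β by 1/3: 2x - 3y + 6z = 8. Then distance = |2 − 8| / √49 ≈ 0.8571.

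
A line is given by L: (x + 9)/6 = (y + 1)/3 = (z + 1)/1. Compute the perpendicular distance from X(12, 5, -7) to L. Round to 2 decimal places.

L has direction (6, 3, 1) through (-9, -1, -1).
Taking (-9, -1, -1) on L with direction v = (6, 3, 1): w = X − (-9, -1, -1) = (21, 6, -6), and w × v = (24, -57, 27).
Distance = |w × v| / |v| = √4554 / √46 ≈ 9.95.

9.95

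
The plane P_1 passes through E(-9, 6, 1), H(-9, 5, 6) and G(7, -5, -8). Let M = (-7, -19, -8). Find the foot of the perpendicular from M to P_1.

(5, -4, -5)

EH = (0, -1, 5), EG = (16, -11, -9); a normal to P_1 is EH × EG = (64, 80, 16).
Using E: P_1 has equation 64x + 80y + 16z = -80.
Foot = M − λn with λ = (n·M − d)/|n|² = (-2096 − (-80))/10752 = -3/16.
Foot = (-7, -19, -8) − (-3/16)·(64, 80, 16) = (5, -4, -5).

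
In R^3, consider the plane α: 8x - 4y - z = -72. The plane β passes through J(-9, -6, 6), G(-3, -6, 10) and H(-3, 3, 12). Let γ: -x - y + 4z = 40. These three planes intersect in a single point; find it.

JG = (6, 0, 4), JH = (6, 9, 6); a normal to β is JG × JH = (-36, -12, 54).
Using J: β has equation -36x - 12y + 54z = 720.
Solving the 3×3 linear system 8x - 4y - z = -72, -36x - 12y + 54z = 720, -x - y + 4z = 40 (e.g. by elimination or Cramer's rule, determinant = -336) gives (-8, 0, 8).

(-8, 0, 8)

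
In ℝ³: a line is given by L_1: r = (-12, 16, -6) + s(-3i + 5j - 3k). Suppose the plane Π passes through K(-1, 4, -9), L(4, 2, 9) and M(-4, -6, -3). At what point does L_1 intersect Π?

(0, -4, 6)

KL = (5, -2, 18), KM = (-3, -10, 6); a normal to Π is KL × KM = (168, -84, -56).
Using K: Π has equation 168x - 84y - 56z = 0.
Substitute r = (-12, 16, -6) + t(-3, 5, -3) into the plane: -3024 + (-756)t = 0, so t = -4.
Intersection: (-12, 16, -6) + (-4)·(-3, 5, -3) = (0, -4, 6).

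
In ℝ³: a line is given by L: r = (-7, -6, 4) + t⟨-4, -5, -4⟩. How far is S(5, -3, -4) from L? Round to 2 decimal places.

Taking (-7, -6, 4) on L with direction v = (-4, -5, -4): w = S − (-7, -6, 4) = (12, 3, -8), and w × v = (-52, 80, -48).
Distance = |w × v| / |v| = √11408 / √57 ≈ 14.15.

14.15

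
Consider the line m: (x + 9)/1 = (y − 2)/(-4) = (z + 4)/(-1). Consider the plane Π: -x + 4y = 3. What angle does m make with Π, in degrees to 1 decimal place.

m has direction (1, -4, -1) through (-9, 2, -4).
sin θ = |n·v| / (|n||v|) = |-17| / (√17 · √18) = 0.97183.
θ ≈ 76.4°.

76.4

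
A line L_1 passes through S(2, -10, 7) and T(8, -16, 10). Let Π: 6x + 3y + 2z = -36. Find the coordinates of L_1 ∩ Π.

A direction vector for L_1 is T − S = (6, -6, 3).
Substitute r = (2, -10, 7) + t(6, -6, 3) into the plane: -4 + 24t = -36, so t = -4/3.
Intersection: (2, -10, 7) + (-4/3)·(6, -6, 3) = (-6, -2, 3).

(-6, -2, 3)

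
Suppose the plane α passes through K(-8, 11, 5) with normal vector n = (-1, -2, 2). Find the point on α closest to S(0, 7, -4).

(-2, 3, 0)

α: n·r = n·K gives -x - 2y + 2z = -4.
Foot = S − λn with λ = (n·S − d)/|n|² = (-22 − (-4))/9 = -2.
Foot = (0, 7, -4) − (-2)·(-1, -2, 2) = (-2, 3, 0).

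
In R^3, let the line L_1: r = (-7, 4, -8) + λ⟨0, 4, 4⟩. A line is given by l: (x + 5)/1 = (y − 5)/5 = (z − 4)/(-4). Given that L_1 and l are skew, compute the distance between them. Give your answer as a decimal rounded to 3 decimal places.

3.183

l has direction (1, 5, -4) through (-5, 5, 4).
Common perpendicular direction n = (0, 4, 4) × (1, 5, -4) = (-36, 4, -4).
With w = (-5, 5, 4) − (-7, 4, -8) = (2, 1, 12), w · n = -116.
Distance = |w · n| / |n| = |-116| / √1328 ≈ 3.183.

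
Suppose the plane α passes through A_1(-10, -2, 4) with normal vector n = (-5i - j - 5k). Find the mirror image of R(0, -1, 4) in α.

α: n·r = n·A_1 gives -5x - y - 5z = 32.
λ = (n·R − d)/|n|² = (-19 − 32)/51 = -1.
Reflection = R − 2λn = (0, -1, 4) − (-2)·(-5, -1, -5) = (-10, -3, -6).

(-10, -3, -6)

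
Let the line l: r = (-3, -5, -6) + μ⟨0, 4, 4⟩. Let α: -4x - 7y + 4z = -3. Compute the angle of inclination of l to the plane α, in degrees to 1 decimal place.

sin θ = |n·v| / (|n||v|) = |-12| / (√81 · √32) = 0.23570.
θ ≈ 13.6°.

13.6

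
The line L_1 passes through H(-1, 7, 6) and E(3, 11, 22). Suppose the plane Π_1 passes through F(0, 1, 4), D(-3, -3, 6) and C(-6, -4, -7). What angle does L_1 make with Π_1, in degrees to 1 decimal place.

A direction vector for L_1 is E − H = (4, 4, 16).
FD = (-3, -4, 2), FC = (-6, -5, -11); a normal to Π_1 is FD × FC = (54, -45, -9).
Using F: Π_1 has equation 54x - 45y - 9z = -81.
sin θ = |n·v| / (|n||v|) = |-108| / (√5022 · √288) = 0.08980.
θ ≈ 5.2°.

5.2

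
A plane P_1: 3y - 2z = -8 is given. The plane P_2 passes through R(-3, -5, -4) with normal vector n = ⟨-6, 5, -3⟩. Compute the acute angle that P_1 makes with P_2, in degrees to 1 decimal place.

45.9

P_2: n·r = n·R gives -6x + 5y - 3z = 5.
cos θ = |n₁·n₂| / (|n₁||n₂|) = |21| / (√13 · √70).
θ = arccos(0.69614) ≈ 45.9°.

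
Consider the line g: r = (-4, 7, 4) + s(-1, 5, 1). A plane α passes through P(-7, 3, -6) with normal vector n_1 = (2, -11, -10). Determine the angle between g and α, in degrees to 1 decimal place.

α: n_1·r = n_1·P gives 2x - 11y - 10z = 13.
sin θ = |n·v| / (|n||v|) = |-67| / (√225 · √27) = 0.85961.
θ ≈ 59.3°.

59.3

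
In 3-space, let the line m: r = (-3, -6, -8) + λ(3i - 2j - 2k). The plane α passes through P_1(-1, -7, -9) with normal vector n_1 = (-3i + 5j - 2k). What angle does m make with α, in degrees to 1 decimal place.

α: n_1·r = n_1·P_1 gives -3x + 5y - 2z = -14.
sin θ = |n·v| / (|n||v|) = |-15| / (√38 · √17) = 0.59017.
θ ≈ 36.2°.

36.2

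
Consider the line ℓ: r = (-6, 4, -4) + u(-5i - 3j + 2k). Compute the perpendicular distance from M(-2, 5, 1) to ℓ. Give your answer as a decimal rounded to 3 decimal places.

Taking (-6, 4, -4) on ℓ with direction v = (-5, -3, 2): w = M − (-6, 4, -4) = (4, 1, 5), and w × v = (17, -33, -7).
Distance = |w × v| / |v| = √1427 / √38 ≈ 6.128.

6.128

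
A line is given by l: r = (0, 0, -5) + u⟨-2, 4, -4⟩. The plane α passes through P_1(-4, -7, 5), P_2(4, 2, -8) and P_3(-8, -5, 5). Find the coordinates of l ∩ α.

P_1P_2 = (8, 9, -13), P_1P_3 = (-4, 2, 0); a normal to α is P_1P_2 × P_1P_3 = (26, 52, 52).
Using P_1: α has equation 26x + 52y + 52z = -208.
Substitute r = (0, 0, -5) + t(-2, 4, -4) into the plane: -260 + (-52)t = -208, so t = -1.
Intersection: (0, 0, -5) + (-1)·(-2, 4, -4) = (2, -4, -1).

(2, -4, -1)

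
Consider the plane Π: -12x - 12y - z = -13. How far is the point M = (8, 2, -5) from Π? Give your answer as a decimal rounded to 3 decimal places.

6.000

n·M − d = (-12)·(8) + (-12)·(2) + (-1)·(-5) − (-13) = -102; |n| = √289.
Distance = |-102| / √289 = 102/√289 ≈ 6.000.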